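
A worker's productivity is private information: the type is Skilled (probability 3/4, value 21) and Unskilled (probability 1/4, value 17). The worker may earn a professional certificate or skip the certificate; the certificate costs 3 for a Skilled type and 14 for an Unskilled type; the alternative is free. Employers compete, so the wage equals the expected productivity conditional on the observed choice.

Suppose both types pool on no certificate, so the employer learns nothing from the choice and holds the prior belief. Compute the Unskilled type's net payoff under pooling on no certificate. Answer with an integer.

Pooled wage = 3/4·21 + 1/4·17 = 20.
Unskilled pays no cost for no certificate, so net payoff = 20.

20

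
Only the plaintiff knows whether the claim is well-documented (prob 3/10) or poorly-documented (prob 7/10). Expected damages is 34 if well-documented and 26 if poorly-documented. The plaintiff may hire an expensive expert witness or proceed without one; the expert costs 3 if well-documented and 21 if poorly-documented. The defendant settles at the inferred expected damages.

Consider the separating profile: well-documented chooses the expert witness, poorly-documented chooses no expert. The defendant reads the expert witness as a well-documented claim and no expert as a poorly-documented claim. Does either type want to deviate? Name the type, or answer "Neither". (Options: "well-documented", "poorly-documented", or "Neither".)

Neither

The expert witness pays 34; no expert pays 26.
well-documented: assigned the expert witness, nets 34 − 3 = 31; deviating to no expert nets 26.
poorly-documented: assigned no expert, nets 26; deviating to the expert witness nets 34 − 21 = 13.
Both types strictly prefer their assigned action; no profitable deviation.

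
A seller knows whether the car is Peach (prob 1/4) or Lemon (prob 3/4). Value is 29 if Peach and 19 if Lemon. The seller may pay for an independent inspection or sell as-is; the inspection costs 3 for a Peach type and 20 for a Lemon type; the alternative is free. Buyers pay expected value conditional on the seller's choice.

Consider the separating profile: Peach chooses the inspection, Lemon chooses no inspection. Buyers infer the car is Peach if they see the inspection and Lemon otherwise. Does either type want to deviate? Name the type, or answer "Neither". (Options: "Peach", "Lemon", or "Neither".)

Neither

The inspection pays 29; no inspection pays 19.
Peach: assigned the inspection, nets 29 − 3 = 26; deviating to no inspection nets 19.
Lemon: assigned no inspection, nets 19; deviating to the inspection nets 29 − 20 = 9.
Both types strictly prefer their assigned action; no profitable deviation.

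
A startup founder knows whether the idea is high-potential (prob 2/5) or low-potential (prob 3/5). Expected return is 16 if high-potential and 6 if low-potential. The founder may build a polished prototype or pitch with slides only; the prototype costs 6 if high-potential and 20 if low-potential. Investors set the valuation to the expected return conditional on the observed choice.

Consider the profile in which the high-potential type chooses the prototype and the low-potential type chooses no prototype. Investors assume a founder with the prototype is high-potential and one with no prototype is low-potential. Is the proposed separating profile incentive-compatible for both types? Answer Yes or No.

Under these beliefs, the prototype earns valuation 16 and no prototype earns valuation 6.
high-potential: the prototype nets 16 − 6 = 10; no prototype nets 6. high-potential prefers the prototype.
low-potential: the prototype nets 16 − 20 = -4; no prototype nets 6. low-potential prefers no prototype.
Neither type deviates, so the separating profile is an equilibrium.

Yes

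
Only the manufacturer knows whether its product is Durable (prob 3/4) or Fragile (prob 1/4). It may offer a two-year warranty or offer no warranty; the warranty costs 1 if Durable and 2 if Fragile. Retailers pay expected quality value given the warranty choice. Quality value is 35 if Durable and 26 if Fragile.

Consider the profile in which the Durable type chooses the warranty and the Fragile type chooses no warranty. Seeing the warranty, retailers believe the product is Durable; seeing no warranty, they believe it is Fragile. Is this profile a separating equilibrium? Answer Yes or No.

No

Under these beliefs, the warranty earns price 35 and no warranty earns price 26.
Durable: the warranty nets 35 − 1 = 34; no warranty nets 26. Durable prefers the warranty.
Fragile: the warranty nets 35 − 2 = 33; no warranty nets 26. Fragile would deviate to the warranty.
Fragile has a profitable deviation, so the profile is not an equilibrium.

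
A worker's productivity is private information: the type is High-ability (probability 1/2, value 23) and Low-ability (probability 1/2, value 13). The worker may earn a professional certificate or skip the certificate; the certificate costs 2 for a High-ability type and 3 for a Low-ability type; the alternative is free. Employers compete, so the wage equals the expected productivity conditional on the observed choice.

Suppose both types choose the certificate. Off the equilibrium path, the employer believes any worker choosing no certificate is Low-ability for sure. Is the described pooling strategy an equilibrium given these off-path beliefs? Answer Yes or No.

Yes

On path, the employer holds the prior and pays 1/2·23 + 1/2·13 = 18. Off path (no certificate), believing Low-ability, it pays 13.
High-ability: the certificate nets 18 − 2 = 16; no certificate nets 13. High-ability stays.
Low-ability: the certificate nets 18 − 3 = 15; no certificate nets 13. Low-ability stays.
No type deviates, so pooling is sustained.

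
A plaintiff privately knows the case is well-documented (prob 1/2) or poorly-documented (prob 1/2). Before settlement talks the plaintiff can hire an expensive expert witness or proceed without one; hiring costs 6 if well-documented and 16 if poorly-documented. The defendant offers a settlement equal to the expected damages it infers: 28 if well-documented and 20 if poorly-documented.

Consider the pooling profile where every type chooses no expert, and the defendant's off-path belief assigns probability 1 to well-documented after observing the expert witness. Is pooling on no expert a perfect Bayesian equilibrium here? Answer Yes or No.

On path, the defendant holds the prior and pays 1/2·28 + 1/2·20 = 24. Off path (the expert witness), believing well-documented, it pays 28.
well-documented: no expert nets 24; the expert witness nets 28 − 6 = 22. well-documented stays.
poorly-documented: no expert nets 24; the expert witness nets 28 − 16 = 12. poorly-documented stays.
No type deviates, so pooling is sustained.

Yes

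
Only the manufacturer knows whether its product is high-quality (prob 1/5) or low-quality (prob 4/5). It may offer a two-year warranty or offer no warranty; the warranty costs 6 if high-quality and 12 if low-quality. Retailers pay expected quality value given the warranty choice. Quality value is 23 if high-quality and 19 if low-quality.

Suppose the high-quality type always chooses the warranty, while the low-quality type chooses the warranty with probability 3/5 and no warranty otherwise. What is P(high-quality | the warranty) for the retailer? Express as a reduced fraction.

5/17

P(the warranty) = (1/5)·1 + (4/5)·(3/5) = 17/25.
By Bayes' rule, P(high-quality | the warranty) = (1/5) / (17/25) = 5/17.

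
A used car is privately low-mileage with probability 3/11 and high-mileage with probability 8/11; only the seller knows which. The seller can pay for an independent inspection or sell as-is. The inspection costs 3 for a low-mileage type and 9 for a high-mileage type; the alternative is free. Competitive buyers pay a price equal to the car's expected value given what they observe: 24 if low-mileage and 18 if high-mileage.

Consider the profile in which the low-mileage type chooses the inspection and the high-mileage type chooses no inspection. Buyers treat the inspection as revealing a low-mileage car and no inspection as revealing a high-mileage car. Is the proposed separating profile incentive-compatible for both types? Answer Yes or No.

Under these beliefs, the inspection earns price 24 and no inspection earns price 18.
low-mileage: the inspection nets 24 − 3 = 21; no inspection nets 18. low-mileage prefers the inspection.
high-mileage: the inspection nets 24 − 9 = 15; no inspection nets 18. high-mileage prefers no inspection.
Neither type deviates, so the separating profile is an equilibrium.

Yes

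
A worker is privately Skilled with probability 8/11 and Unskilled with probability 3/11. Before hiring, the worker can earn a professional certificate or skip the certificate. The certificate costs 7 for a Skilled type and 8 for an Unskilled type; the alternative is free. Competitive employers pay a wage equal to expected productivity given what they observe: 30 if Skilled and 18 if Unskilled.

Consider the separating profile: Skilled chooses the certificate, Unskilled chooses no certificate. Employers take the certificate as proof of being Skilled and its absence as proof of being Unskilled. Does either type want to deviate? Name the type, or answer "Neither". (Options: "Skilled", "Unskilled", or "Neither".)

The certificate pays 30; no certificate pays 18.
Skilled: assigned the certificate, nets 30 − 7 = 23; deviating to no certificate nets 18.
Unskilled: assigned no certificate, nets 18; deviating to the certificate nets 30 − 8 = 22.
The Unskilled type gains 4 by deviating.

Unskilled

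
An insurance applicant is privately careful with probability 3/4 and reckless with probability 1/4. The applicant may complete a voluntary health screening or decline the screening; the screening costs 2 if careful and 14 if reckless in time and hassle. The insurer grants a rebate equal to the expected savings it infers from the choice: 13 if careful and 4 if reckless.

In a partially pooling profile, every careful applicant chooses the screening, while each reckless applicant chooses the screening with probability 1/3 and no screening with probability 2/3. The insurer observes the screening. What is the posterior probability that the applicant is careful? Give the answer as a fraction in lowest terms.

9/10

P(the screening) = (3/4)·1 + (1/4)·(1/3) = 5/6.
By Bayes' rule, P(careful | the screening) = (3/4) / (5/6) = 9/10.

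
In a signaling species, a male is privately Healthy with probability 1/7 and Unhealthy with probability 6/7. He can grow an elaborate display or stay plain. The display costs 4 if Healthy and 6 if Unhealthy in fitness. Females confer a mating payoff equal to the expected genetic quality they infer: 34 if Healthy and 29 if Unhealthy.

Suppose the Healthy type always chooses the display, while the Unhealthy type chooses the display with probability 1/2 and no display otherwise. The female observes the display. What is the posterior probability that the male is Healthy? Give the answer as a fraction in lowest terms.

1/4

P(the display) = (1/7)·1 + (6/7)·(1/2) = 4/7.
By Bayes' rule, P(Healthy | the display) = (1/7) / (4/7) = 1/4.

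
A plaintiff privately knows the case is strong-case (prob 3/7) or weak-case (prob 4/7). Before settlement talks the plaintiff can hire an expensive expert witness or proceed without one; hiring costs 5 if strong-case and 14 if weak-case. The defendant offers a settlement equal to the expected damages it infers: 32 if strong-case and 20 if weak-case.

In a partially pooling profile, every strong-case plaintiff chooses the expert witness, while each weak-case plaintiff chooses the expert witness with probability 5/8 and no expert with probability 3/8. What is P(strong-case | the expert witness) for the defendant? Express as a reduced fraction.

6/11

P(the expert witness) = (3/7)·1 + (4/7)·(5/8) = 11/14.
By Bayes' rule, P(strong-case | the expert witness) = (3/7) / (11/14) = 6/11.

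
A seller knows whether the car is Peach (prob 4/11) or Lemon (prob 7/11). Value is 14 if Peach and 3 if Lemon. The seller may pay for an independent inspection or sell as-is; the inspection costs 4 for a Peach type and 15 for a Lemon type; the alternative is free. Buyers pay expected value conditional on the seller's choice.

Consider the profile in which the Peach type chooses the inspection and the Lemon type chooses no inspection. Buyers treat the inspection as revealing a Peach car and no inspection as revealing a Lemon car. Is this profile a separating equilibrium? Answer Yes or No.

Under these beliefs, the inspection earns price 14 and no inspection earns price 3.
Peach: the inspection nets 14 − 4 = 10; no inspection nets 3. Peach prefers the inspection.
Lemon: the inspection nets 14 − 15 = -1; no inspection nets 3. Lemon prefers no inspection.
Neither type deviates, so the separating profile is an equilibrium.

Yes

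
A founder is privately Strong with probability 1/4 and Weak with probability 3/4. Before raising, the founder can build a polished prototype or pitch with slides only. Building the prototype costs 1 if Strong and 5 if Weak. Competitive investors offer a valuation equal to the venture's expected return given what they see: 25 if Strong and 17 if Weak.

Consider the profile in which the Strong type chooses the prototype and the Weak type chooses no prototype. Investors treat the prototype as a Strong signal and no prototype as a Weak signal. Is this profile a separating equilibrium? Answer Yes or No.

No

Under these beliefs, the prototype earns valuation 25 and no prototype earns valuation 17.
Strong: the prototype nets 25 − 1 = 24; no prototype nets 17. Strong prefers the prototype.
Weak: the prototype nets 25 − 5 = 20; no prototype nets 17. Weak would deviate to the prototype.
Weak has a profitable deviation, so the profile is not an equilibrium.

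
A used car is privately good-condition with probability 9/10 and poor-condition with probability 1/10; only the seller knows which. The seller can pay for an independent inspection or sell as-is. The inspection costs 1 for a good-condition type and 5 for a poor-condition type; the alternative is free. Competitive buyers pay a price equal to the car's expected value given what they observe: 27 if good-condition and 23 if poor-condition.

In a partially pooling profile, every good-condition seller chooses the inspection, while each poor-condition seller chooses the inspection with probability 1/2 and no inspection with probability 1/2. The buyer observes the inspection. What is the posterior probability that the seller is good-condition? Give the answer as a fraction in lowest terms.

18/19

P(the inspection) = (9/10)·1 + (1/10)·(1/2) = 19/20.
By Bayes' rule, P(good-condition | the inspection) = (9/10) / (19/20) = 18/19.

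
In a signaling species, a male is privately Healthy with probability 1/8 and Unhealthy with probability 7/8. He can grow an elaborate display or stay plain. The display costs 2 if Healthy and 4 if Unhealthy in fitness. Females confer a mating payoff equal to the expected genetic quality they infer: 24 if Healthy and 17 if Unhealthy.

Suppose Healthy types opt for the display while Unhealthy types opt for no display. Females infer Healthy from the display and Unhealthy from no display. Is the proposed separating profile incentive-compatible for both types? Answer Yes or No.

Under these beliefs, the display earns mating payoff 24 and no display earns mating payoff 17.
Healthy: the display nets 24 − 2 = 22; no display nets 17. Healthy prefers the display.
Unhealthy: the display nets 24 − 4 = 20; no display nets 17. Unhealthy would deviate to the display.
Unhealthy has a profitable deviation, so the profile is not an equilibrium.

No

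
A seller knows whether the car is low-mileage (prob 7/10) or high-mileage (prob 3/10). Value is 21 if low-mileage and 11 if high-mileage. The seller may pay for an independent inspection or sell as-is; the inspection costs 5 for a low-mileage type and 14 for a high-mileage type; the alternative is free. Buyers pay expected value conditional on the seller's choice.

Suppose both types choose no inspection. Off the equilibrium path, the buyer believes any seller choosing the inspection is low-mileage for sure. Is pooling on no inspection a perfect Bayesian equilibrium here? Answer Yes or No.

On path, the buyer holds the prior and pays 7/10·21 + 3/10·11 = 18. Off path (the inspection), believing low-mileage, it pays 21.
low-mileage: no inspection nets 18; the inspection nets 21 − 5 = 16. low-mileage stays.
high-mileage: no inspection nets 18; the inspection nets 21 − 14 = 7. high-mileage stays.
No type deviates, so pooling is sustained.

Yes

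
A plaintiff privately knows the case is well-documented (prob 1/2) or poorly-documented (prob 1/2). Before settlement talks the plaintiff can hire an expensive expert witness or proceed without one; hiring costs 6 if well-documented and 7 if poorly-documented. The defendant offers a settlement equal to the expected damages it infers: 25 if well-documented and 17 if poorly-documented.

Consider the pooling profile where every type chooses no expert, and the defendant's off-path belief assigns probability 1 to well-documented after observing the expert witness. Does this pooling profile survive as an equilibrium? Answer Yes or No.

Yes

On path, the defendant holds the prior and pays 1/2·25 + 1/2·17 = 21. Off path (the expert witness), believing well-documented, it pays 25.
well-documented: no expert nets 21; the expert witness nets 25 − 6 = 19. well-documented stays.
poorly-documented: no expert nets 21; the expert witness nets 25 − 7 = 18. poorly-documented stays.
No type deviates, so pooling is sustained.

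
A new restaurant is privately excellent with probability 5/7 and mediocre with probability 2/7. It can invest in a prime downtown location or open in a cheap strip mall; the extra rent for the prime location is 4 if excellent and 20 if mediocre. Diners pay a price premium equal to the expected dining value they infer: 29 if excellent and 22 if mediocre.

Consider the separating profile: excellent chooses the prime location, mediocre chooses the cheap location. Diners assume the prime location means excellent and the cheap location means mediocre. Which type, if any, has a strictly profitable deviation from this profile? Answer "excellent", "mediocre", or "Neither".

Neither

The prime location pays 29; the cheap location pays 22.
excellent: assigned the prime location, nets 29 − 4 = 25; deviating to the cheap location nets 22.
mediocre: assigned the cheap location, nets 22; deviating to the prime location nets 29 − 20 = 9.
Both types strictly prefer their assigned action; no profitable deviation.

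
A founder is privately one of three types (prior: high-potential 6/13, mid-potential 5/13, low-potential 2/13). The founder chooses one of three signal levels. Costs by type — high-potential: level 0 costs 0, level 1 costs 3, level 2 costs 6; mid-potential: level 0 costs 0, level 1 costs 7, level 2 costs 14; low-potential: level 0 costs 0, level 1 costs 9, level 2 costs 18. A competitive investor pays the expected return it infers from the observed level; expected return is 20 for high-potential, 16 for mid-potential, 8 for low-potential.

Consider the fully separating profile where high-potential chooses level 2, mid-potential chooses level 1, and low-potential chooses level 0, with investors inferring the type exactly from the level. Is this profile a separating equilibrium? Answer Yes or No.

Separating valuations: level 2 → 20, level 1 → 16, level 0 → 8.
high-potential (assigned level 2): level 0: 8 − 0 = 8; level 1: 16 − 3 = 13; level 2: 20 − 6 = 14. high-potential stays.
mid-potential (assigned level 1): level 0: 8 − 0 = 8; level 1: 16 − 7 = 9; level 2: 20 − 14 = 6. mid-potential stays.
low-potential (assigned level 0): level 0: 8 − 0 = 8; level 1: 16 − 9 = 7; level 2: 20 − 18 = 2. low-potential stays.
Every type prefers its assigned level; separation holds.

Yes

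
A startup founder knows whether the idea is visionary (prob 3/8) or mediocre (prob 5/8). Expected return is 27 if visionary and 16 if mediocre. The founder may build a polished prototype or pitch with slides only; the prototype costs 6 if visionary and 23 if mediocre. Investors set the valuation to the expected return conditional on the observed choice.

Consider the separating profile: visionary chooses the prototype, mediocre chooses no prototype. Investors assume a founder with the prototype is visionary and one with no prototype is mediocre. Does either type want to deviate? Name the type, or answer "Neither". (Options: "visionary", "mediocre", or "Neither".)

Neither

The prototype pays 27; no prototype pays 16.
visionary: assigned the prototype, nets 27 − 6 = 21; deviating to no prototype nets 16.
mediocre: assigned no prototype, nets 16; deviating to the prototype nets 27 − 23 = 4.
Both types strictly prefer their assigned action; no profitable deviation.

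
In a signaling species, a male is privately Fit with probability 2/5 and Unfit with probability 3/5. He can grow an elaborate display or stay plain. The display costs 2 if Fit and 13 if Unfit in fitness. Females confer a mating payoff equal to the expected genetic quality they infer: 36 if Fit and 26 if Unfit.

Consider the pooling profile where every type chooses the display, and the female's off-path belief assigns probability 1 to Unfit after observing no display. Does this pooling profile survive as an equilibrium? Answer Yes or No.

No

On path, the female holds the prior and pays 2/5·36 + 3/5·26 = 30. Off path (no display), believing Unfit, it pays 26.
Fit: the display nets 30 − 2 = 28; no display nets 26. Fit stays.
Unfit: the display nets 30 − 13 = 17; no display nets 26. Unfit would deviate.
A type deviates, so pooling fails.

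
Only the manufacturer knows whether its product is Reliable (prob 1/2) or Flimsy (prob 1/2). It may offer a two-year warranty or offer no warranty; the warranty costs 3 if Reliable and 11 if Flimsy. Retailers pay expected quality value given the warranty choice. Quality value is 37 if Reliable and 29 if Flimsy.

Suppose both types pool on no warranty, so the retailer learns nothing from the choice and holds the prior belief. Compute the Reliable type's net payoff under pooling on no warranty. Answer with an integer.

Pooled price = 1/2·37 + 1/2·29 = 33.
Reliable pays no cost for no warranty, so net payoff = 33.

33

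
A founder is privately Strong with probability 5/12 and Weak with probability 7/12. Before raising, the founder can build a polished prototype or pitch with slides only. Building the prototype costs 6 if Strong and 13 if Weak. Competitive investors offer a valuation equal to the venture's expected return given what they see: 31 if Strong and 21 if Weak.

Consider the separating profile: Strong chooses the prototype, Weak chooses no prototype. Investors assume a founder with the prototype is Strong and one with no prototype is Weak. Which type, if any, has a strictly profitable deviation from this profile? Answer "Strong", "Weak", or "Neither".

Neither

The prototype pays 31; no prototype pays 21.
Strong: assigned the prototype, nets 31 − 6 = 25; deviating to no prototype nets 21.
Weak: assigned no prototype, nets 21; deviating to the prototype nets 31 − 13 = 18.
Both types strictly prefer their assigned action; no profitable deviation.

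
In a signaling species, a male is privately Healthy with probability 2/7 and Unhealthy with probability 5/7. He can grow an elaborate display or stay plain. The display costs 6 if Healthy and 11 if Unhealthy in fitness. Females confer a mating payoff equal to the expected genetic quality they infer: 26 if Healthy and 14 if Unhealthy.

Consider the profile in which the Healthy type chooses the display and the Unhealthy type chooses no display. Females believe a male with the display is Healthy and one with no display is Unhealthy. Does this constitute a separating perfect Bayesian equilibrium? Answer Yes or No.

Under these beliefs, the display earns mating payoff 26 and no display earns mating payoff 14.
Healthy: the display nets 26 − 6 = 20; no display nets 14. Healthy prefers the display.
Unhealthy: the display nets 26 − 11 = 15; no display nets 14. Unhealthy would deviate to the display.
Unhealthy has a profitable deviation, so the profile is not an equilibrium.

No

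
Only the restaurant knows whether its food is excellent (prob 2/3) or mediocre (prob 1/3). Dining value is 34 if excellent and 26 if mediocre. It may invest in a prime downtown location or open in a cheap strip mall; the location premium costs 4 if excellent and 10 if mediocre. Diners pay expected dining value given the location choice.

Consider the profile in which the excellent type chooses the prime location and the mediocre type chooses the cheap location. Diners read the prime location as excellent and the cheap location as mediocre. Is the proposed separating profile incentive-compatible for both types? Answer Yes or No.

Yes

Under these beliefs, the prime location earns price premium 34 and the cheap location earns price premium 26.
excellent: the prime location nets 34 − 4 = 30; the cheap location nets 26. excellent prefers the prime location.
mediocre: the prime location nets 34 − 10 = 24; the cheap location nets 26. mediocre prefers the cheap location.
Neither type deviates, so the separating profile is an equilibrium.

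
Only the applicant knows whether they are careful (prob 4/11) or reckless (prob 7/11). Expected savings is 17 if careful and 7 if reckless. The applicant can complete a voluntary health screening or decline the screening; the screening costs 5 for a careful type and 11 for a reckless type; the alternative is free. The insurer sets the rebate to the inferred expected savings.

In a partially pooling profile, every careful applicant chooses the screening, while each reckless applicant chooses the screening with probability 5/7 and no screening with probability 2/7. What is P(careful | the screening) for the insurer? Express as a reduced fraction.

P(the screening) = (4/11)·1 + (7/11)·(5/7) = 9/11.
By Bayes' rule, P(careful | the screening) = (4/11) / (9/11) = 4/9.

4/9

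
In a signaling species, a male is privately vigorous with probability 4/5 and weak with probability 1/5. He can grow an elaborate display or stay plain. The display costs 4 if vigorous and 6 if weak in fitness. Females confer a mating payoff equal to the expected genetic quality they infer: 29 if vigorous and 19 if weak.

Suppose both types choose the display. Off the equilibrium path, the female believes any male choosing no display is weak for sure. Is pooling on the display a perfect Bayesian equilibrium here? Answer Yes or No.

Yes

On path, the female holds the prior and pays 4/5·29 + 1/5·19 = 27. Off path (no display), believing weak, it pays 19.
vigorous: the display nets 27 − 4 = 23; no display nets 19. vigorous stays.
weak: the display nets 27 − 6 = 21; no display nets 19. weak stays.
No type deviates, so pooling is sustained.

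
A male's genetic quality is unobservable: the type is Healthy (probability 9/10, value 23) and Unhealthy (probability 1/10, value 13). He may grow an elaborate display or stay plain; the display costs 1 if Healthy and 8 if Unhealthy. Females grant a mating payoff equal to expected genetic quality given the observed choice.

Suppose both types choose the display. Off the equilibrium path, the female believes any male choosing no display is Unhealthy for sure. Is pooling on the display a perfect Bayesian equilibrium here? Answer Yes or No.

Yes

On path, the female holds the prior and pays 9/10·23 + 1/10·13 = 22. Off path (no display), believing Unhealthy, it pays 13.
Healthy: the display nets 22 − 1 = 21; no display nets 13. Healthy stays.
Unhealthy: the display nets 22 − 8 = 14; no display nets 13. Unhealthy stays.
No type deviates, so pooling is sustained.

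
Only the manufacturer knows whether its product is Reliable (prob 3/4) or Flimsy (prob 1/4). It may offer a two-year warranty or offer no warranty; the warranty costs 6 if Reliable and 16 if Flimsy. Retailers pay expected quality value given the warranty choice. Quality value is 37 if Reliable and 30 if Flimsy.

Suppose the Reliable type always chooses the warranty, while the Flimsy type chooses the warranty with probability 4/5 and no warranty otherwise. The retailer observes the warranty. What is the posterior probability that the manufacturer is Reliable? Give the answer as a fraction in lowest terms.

P(the warranty) = (3/4)·1 + (1/4)·(4/5) = 19/20.
By Bayes' rule, P(Reliable | the warranty) = (3/4) / (19/20) = 15/19.

15/19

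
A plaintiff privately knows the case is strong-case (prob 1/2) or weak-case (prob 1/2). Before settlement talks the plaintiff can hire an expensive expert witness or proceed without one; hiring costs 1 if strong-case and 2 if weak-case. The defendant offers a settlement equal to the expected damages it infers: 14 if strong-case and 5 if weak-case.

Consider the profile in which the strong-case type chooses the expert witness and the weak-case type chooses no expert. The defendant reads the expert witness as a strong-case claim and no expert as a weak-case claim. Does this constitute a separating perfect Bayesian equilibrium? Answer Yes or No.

No

Under these beliefs, the expert witness earns settlement 14 and no expert earns settlement 5.
strong-case: the expert witness nets 14 − 1 = 13; no expert nets 5. strong-case prefers the expert witness.
weak-case: the expert witness nets 14 − 2 = 12; no expert nets 5. weak-case would deviate to the expert witness.
weak-case has a profitable deviation, so the profile is not an equilibrium.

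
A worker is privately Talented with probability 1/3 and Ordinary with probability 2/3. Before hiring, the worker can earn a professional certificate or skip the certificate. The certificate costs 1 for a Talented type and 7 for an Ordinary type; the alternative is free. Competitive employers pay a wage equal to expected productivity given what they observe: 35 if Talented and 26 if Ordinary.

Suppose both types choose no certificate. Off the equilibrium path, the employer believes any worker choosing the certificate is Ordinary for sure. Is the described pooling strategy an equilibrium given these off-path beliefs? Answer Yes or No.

On path, the employer holds the prior and pays 1/3·35 + 2/3·26 = 29. Off path (the certificate), believing Ordinary, it pays 26.
Talented: no certificate nets 29; the certificate nets 26 − 1 = 25. Talented stays.
Ordinary: no certificate nets 29; the certificate nets 26 − 7 = 19. Ordinary stays.
No type deviates, so pooling is sustained.

Yes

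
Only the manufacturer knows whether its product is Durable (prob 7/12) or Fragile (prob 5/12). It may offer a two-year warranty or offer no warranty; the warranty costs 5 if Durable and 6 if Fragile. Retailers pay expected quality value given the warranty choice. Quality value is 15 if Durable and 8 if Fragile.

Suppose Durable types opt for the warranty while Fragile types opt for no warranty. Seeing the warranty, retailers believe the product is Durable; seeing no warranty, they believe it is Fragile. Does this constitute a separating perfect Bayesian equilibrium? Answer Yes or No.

Under these beliefs, the warranty earns price 15 and no warranty earns price 8.
Durable: the warranty nets 15 − 5 = 10; no warranty nets 8. Durable prefers the warranty.
Fragile: the warranty nets 15 − 6 = 9; no warranty nets 8. Fragile would deviate to the warranty.
Fragile has a profitable deviation, so the profile is not an equilibrium.

No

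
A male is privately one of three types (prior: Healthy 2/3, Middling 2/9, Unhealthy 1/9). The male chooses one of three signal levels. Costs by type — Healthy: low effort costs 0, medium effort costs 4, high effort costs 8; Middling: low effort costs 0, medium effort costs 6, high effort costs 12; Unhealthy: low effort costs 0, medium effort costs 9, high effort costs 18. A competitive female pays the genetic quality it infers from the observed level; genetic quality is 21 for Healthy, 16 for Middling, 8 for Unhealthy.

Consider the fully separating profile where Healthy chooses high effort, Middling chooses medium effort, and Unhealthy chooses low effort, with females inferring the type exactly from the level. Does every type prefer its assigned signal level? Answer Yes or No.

Yes

Separating mating payoffs: high effort → 21, medium effort → 16, low effort → 8.
Healthy (assigned high effort): low effort: 8 − 0 = 8; medium effort: 16 − 4 = 12; high effort: 21 − 8 = 13. Healthy stays.
Middling (assigned medium effort): low effort: 8 − 0 = 8; medium effort: 16 − 6 = 10; high effort: 21 − 12 = 9. Middling stays.
Unhealthy (assigned low effort): low effort: 8 − 0 = 8; medium effort: 16 − 9 = 7; high effort: 21 − 18 = 3. Unhealthy stays.
Every type prefers its assigned level; separation holds.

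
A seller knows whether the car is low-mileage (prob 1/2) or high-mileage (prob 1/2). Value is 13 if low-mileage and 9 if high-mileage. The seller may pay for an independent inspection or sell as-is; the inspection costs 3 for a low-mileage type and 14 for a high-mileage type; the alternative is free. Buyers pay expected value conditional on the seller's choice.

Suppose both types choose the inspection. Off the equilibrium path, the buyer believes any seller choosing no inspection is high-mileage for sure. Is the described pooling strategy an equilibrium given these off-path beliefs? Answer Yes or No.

No

On path, the buyer holds the prior and pays 1/2·13 + 1/2·9 = 11. Off path (no inspection), believing high-mileage, it pays 9.
low-mileage: the inspection nets 11 − 3 = 8; no inspection nets 9. low-mileage would deviate.
high-mileage: the inspection nets 11 − 14 = -3; no inspection nets 9. high-mileage would deviate.
A type deviates, so pooling fails.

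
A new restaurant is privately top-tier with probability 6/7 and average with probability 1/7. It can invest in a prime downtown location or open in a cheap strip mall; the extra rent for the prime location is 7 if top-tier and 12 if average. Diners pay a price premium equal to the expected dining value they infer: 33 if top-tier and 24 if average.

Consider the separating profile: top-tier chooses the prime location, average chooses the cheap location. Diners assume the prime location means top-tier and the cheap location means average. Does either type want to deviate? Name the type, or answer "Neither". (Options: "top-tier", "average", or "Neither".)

The prime location pays 33; the cheap location pays 24.
top-tier: assigned the prime location, nets 33 − 7 = 26; deviating to the cheap location nets 24.
average: assigned the cheap location, nets 24; deviating to the prime location nets 33 − 12 = 21.
Both types strictly prefer their assigned action; no profitable deviation.

Neither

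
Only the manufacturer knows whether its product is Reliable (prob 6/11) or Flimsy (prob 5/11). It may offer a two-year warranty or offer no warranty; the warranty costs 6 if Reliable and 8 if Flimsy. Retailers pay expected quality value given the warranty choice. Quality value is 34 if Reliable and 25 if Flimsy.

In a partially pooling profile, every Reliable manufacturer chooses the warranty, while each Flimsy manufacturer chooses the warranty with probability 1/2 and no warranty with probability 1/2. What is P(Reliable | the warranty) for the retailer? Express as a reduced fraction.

12/17

P(the warranty) = (6/11)·1 + (5/11)·(1/2) = 17/22.
By Bayes' rule, P(Reliable | the warranty) = (6/11) / (17/22) = 12/17.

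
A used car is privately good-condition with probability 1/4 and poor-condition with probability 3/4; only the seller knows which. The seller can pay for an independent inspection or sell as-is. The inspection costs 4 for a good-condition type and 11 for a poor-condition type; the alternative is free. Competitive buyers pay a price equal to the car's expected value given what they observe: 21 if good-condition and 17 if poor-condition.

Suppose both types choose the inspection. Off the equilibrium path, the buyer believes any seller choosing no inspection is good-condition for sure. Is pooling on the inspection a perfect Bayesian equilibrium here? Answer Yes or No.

No

On path, the buyer holds the prior and pays 1/4·21 + 3/4·17 = 18. Off path (no inspection), believing good-condition, it pays 21.
good-condition: the inspection nets 18 − 4 = 14; no inspection nets 21. good-condition would deviate.
poor-condition: the inspection nets 18 − 11 = 7; no inspection nets 21. poor-condition would deviate.
A type deviates, so pooling fails.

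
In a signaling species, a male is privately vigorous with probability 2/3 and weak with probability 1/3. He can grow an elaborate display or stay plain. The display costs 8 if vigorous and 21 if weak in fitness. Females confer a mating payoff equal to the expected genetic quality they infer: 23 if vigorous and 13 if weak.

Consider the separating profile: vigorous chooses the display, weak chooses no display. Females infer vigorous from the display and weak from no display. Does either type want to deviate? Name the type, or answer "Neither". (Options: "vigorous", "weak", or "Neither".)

Neither

The display pays 23; no display pays 13.
vigorous: assigned the display, nets 23 − 8 = 15; deviating to no display nets 13.
weak: assigned no display, nets 13; deviating to the display nets 23 − 21 = 2.
Both types strictly prefer their assigned action; no profitable deviation.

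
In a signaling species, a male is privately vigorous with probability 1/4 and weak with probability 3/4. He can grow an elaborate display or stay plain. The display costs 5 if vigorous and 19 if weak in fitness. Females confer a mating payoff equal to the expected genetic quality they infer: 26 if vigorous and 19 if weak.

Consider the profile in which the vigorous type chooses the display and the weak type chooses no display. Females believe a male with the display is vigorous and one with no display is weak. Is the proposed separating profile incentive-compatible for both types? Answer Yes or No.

Under these beliefs, the display earns mating payoff 26 and no display earns mating payoff 19.
vigorous: the display nets 26 − 5 = 21; no display nets 19. vigorous prefers the display.
weak: the display nets 26 − 19 = 7; no display nets 19. weak prefers no display.
Neither type deviates, so the separating profile is an equilibrium.

Yes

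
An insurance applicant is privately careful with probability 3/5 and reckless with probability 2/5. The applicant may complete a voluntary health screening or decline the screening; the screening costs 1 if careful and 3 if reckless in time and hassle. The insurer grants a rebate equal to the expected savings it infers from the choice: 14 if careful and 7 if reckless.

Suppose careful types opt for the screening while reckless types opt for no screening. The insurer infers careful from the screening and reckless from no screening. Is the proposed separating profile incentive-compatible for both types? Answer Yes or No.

Under these beliefs, the screening earns rebate 14 and no screening earns rebate 7.
careful: the screening nets 14 − 1 = 13; no screening nets 7. careful prefers the screening.
reckless: the screening nets 14 − 3 = 11; no screening nets 7. reckless would deviate to the screening.
reckless has a profitable deviation, so the profile is not an equilibrium.

No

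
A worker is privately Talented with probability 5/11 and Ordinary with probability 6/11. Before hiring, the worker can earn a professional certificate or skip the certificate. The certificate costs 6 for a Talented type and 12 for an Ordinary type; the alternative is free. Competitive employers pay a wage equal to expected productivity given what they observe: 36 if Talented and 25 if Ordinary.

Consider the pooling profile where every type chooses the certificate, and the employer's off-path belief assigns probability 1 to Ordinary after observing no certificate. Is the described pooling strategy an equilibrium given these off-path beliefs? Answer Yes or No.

On path, the employer holds the prior and pays 5/11·36 + 6/11·25 = 30. Off path (no certificate), believing Ordinary, it pays 25.
Talented: the certificate nets 30 − 6 = 24; no certificate nets 25. Talented would deviate.
Ordinary: the certificate nets 30 − 12 = 18; no certificate nets 25. Ordinary would deviate.
A type deviates, so pooling fails.

No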